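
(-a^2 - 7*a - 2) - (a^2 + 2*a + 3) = -2*a^2 - 9*a - 5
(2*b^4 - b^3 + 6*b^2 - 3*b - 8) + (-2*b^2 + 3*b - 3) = 2*b^4 - b^3 + 4*b^2 - 11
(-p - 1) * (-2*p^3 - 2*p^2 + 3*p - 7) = 2*p^4 + 4*p^3 - p^2 + 4*p + 7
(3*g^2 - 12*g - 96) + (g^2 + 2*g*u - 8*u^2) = 4*g^2 + 2*g*u - 12*g - 8*u^2 - 96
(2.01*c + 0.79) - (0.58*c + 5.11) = 1.43*c - 4.32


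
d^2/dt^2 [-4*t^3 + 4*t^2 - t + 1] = 8 - 24*t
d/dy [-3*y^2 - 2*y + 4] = -6*y - 2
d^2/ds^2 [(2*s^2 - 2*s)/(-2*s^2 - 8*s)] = 10/(s^3 + 12*s^2 + 48*s + 64)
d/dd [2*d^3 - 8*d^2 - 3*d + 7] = 6*d^2 - 16*d - 3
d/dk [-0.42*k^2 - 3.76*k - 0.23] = -0.84*k - 3.76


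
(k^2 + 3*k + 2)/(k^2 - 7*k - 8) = (k + 2)/(k - 8)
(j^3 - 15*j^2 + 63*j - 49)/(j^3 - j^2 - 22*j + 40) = (j^3 - 15*j^2 + 63*j - 49)/(j^3 - j^2 - 22*j + 40)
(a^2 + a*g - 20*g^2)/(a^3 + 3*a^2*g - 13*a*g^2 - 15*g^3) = (a - 4*g)/(a^2 - 2*a*g - 3*g^2)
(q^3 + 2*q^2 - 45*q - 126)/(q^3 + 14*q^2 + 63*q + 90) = (q - 7)/(q + 5)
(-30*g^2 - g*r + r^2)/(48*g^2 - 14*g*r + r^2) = (5*g + r)/(-8*g + r)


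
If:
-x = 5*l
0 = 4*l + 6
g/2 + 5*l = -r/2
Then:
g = 15 - r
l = -3/2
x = 15/2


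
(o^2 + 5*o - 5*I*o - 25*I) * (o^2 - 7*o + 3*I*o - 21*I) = o^4 - 2*o^3 - 2*I*o^3 - 20*o^2 + 4*I*o^2 - 30*o + 70*I*o - 525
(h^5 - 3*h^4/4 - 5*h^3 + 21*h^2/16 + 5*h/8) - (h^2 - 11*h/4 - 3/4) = h^5 - 3*h^4/4 - 5*h^3 + 5*h^2/16 + 27*h/8 + 3/4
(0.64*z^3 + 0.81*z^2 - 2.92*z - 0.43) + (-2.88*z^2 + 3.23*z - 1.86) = 0.64*z^3 - 2.07*z^2 + 0.31*z - 2.29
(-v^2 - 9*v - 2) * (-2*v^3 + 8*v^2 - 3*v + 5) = 2*v^5 + 10*v^4 - 65*v^3 + 6*v^2 - 39*v - 10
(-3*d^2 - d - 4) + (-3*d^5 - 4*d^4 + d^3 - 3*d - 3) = -3*d^5 - 4*d^4 + d^3 - 3*d^2 - 4*d - 7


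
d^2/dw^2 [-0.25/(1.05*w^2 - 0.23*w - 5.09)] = (-0.55125*w^2 + 0.12075*w + 0.25*(2.1*w - 0.23)*(4.2*w - 0.46) + 2.67225)/(-1.05*w^2 + 0.23*w + 5.09)^3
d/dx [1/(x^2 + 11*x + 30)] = (-2*x - 11)/(x^2 + 11*x + 30)^2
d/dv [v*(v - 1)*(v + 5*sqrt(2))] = 3*v^2 - 2*v + 10*sqrt(2)*v - 5*sqrt(2)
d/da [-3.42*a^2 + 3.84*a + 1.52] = 3.84 - 6.84*a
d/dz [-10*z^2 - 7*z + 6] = -20*z - 7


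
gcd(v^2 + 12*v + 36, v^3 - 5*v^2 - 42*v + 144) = v + 6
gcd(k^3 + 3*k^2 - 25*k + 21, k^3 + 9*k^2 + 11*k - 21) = k^2 + 6*k - 7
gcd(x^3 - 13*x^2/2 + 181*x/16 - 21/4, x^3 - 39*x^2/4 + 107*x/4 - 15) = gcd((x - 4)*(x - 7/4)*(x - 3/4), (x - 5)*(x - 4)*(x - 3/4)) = x^2 - 19*x/4 + 3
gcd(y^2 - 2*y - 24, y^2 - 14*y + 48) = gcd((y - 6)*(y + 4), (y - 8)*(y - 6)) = y - 6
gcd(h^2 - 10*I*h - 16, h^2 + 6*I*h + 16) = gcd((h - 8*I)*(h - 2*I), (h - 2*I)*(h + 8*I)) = h - 2*I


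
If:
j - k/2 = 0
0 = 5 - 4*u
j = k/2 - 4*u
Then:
No Solution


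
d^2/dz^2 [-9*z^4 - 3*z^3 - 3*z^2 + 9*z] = -108*z^2 - 18*z - 6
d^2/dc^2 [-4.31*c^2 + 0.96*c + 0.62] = -8.62000000000000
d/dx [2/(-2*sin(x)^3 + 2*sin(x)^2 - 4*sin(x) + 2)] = (3*sin(x)^2 - 2*sin(x) + 2)*cos(x)/(sin(x)^3 - sin(x)^2 + 2*sin(x) - 1)^2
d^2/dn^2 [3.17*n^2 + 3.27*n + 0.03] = 6.34000000000000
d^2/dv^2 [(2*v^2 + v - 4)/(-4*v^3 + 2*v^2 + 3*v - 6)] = 4*(-16*v^6 - 24*v^5 + 168*v^4 + 38*v^3 - 12*v^2 - 126*v - 3)/(64*v^9 - 96*v^8 - 96*v^7 + 424*v^6 - 216*v^5 - 414*v^4 + 621*v^3 - 54*v^2 - 324*v + 216)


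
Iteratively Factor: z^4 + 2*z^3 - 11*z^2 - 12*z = (z + 4)*(z^3 - 2*z^2 - 3*z) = z*(z + 4)*(z^2 - 2*z - 3) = z*(z - 3)*(z + 4)*(z + 1)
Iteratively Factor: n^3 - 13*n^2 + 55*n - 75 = (n - 3)*(n^2 - 10*n + 25) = (n - 5)*(n - 3)*(n - 5)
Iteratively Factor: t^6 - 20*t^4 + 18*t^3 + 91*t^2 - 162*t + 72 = (t + 4)*(t^5 - 4*t^4 - 4*t^3 + 34*t^2 - 45*t + 18) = (t - 2)*(t + 4)*(t^4 - 2*t^3 - 8*t^2 + 18*t - 9) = (t - 2)*(t + 3)*(t + 4)*(t^3 - 5*t^2 + 7*t - 3) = (t - 2)*(t - 1)*(t + 3)*(t + 4)*(t^2 - 4*t + 3) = (t - 2)*(t - 1)^2*(t + 3)*(t + 4)*(t - 3)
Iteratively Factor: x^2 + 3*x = (x)*(x + 3)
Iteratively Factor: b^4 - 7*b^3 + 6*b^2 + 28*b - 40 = (b - 2)*(b^3 - 5*b^2 - 4*b + 20) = (b - 2)*(b + 2)*(b^2 - 7*b + 10) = (b - 2)^2*(b + 2)*(b - 5)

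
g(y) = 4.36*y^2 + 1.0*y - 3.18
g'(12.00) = 105.64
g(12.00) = 636.66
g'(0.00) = 1.00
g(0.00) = -3.18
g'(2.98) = 26.99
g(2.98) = 38.52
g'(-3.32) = -27.95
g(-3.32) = 41.56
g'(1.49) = 13.99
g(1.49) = 7.99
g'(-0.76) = -5.63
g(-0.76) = -1.42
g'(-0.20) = -0.74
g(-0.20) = -3.21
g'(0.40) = 4.49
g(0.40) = -2.08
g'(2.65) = 24.11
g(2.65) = 30.09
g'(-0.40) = -2.49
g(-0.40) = -2.88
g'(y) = 8.72*y + 1.0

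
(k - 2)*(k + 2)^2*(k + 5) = k^4 + 7*k^3 + 6*k^2 - 28*k - 40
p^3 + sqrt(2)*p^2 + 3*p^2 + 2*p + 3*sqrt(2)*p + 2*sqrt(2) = (p + 1)*(p + 2)*(p + sqrt(2))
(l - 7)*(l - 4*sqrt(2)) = l^2 - 7*l - 4*sqrt(2)*l + 28*sqrt(2)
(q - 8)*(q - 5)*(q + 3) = q^3 - 10*q^2 + q + 120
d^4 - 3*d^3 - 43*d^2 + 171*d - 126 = (d - 6)*(d - 3)*(d - 1)*(d + 7)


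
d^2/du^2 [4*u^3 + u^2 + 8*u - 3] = 24*u + 2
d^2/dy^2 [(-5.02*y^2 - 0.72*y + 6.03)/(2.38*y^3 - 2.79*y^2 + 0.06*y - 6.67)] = (-56.870576*y^6 - 24.4702080000001*y^5 + 442.862784*y^4 - 1768.997552*y^3 + 710.150814*y^2 + 648.678672*y - 671.629586)/(13.481272*y^9 - 47.411028*y^8 + 56.598066*y^7 - 137.452755*y^6 + 267.167646*y^5 - 161.504829*y^4 + 324.35031*y^3 - 372.444129*y^2 + 8.008002*y - 296.740963)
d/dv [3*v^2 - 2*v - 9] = 6*v - 2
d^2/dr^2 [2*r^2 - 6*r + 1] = 4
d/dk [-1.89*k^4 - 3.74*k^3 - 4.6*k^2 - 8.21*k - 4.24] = -7.56*k^3 - 11.22*k^2 - 9.2*k - 8.21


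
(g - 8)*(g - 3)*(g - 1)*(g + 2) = g^4 - 10*g^3 + 11*g^2 + 46*g - 48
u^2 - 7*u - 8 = (u - 8)*(u + 1)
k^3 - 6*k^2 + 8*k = k*(k - 4)*(k - 2)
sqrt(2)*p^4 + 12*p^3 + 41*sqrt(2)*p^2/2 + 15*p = p*(p + 5*sqrt(2)/2)*(p + 3*sqrt(2))*(sqrt(2)*p + 1)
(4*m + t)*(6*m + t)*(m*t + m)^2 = 24*m^4*t^2 + 48*m^4*t + 24*m^4 + 10*m^3*t^3 + 20*m^3*t^2 + 10*m^3*t + m^2*t^4 + 2*m^2*t^3 + m^2*t^2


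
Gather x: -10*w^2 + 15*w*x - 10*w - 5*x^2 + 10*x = -10*w^2 - 10*w - 5*x^2 + x*(15*w + 10)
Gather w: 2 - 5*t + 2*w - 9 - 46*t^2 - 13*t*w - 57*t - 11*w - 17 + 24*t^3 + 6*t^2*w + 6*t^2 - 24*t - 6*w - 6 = 24*t^3 - 40*t^2 - 86*t + w*(6*t^2 - 13*t - 15) - 30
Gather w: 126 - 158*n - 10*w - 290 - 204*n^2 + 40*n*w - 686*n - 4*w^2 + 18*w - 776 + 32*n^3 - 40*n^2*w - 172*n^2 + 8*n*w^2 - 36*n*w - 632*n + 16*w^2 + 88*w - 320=32*n^3 - 376*n^2 - 1476*n + w^2*(8*n + 12) + w*(-40*n^2 + 4*n + 96) - 1260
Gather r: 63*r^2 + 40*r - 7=63*r^2 + 40*r - 7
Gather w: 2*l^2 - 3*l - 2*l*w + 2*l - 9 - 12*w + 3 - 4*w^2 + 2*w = 2*l^2 - l - 4*w^2 + w*(-2*l - 10) - 6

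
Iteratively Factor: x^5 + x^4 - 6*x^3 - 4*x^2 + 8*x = (x - 1)*(x^4 + 2*x^3 - 4*x^2 - 8*x) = x*(x - 1)*(x^3 + 2*x^2 - 4*x - 8) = x*(x - 2)*(x - 1)*(x^2 + 4*x + 4) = x*(x - 2)*(x - 1)*(x + 2)*(x + 2)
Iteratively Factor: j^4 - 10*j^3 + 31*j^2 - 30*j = (j - 2)*(j^3 - 8*j^2 + 15*j) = (j - 3)*(j - 2)*(j^2 - 5*j) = (j - 5)*(j - 3)*(j - 2)*(j)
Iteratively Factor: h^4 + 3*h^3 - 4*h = (h + 2)*(h^3 + h^2 - 2*h) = (h - 1)*(h + 2)*(h^2 + 2*h) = (h - 1)*(h + 2)^2*(h)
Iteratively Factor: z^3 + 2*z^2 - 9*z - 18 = (z + 2)*(z^2 - 9) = (z + 2)*(z + 3)*(z - 3)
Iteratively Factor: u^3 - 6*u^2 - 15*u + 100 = (u - 5)*(u^2 - u - 20) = (u - 5)*(u + 4)*(u - 5)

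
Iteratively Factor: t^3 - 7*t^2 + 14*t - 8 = (t - 1)*(t^2 - 6*t + 8) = (t - 4)*(t - 1)*(t - 2)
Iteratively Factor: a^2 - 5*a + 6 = (a - 2)*(a - 3)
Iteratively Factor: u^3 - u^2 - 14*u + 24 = (u - 2)*(u^2 + u - 12) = (u - 2)*(u + 4)*(u - 3)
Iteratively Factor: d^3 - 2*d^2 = (d)*(d^2 - 2*d) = d*(d - 2)*(d)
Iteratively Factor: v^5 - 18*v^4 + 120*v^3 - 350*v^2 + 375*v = (v - 5)*(v^4 - 13*v^3 + 55*v^2 - 75*v) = (v - 5)^2*(v^3 - 8*v^2 + 15*v) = (v - 5)^2*(v - 3)*(v^2 - 5*v) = v*(v - 5)^2*(v - 3)*(v - 5)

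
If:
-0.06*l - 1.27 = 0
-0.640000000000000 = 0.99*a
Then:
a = -0.65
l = -21.17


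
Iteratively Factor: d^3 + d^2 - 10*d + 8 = (d + 4)*(d^2 - 3*d + 2) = (d - 1)*(d + 4)*(d - 2)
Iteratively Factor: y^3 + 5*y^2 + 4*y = (y + 1)*(y^2 + 4*y) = (y + 1)*(y + 4)*(y)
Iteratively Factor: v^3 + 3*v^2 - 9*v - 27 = (v + 3)*(v^2 - 9) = (v + 3)^2*(v - 3)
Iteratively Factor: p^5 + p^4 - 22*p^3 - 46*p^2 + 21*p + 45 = (p - 1)*(p^4 + 2*p^3 - 20*p^2 - 66*p - 45) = (p - 5)*(p - 1)*(p^3 + 7*p^2 + 15*p + 9) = (p - 5)*(p - 1)*(p + 3)*(p^2 + 4*p + 3) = (p - 5)*(p - 1)*(p + 1)*(p + 3)*(p + 3)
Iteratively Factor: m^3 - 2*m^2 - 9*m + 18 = (m + 3)*(m^2 - 5*m + 6) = (m - 3)*(m + 3)*(m - 2)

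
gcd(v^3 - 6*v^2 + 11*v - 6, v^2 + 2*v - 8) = v - 2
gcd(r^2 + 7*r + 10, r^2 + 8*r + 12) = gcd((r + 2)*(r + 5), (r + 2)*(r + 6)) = r + 2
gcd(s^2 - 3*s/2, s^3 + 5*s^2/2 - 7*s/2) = s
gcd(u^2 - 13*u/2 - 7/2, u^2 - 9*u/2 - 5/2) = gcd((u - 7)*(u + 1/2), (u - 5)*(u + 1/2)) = u + 1/2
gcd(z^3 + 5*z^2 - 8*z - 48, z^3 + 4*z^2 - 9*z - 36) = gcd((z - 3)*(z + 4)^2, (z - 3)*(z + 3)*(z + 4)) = z^2 + z - 12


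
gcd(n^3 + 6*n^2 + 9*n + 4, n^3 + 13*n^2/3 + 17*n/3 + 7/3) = n^2 + 2*n + 1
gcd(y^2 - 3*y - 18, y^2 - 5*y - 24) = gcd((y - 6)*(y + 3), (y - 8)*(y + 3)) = y + 3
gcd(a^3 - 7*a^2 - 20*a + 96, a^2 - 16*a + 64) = a - 8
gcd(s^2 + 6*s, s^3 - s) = s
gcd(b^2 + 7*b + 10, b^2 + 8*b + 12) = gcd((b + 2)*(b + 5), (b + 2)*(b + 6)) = b + 2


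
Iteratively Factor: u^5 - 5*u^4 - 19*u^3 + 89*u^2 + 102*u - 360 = (u + 3)*(u^4 - 8*u^3 + 5*u^2 + 74*u - 120) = (u + 3)^2*(u^3 - 11*u^2 + 38*u - 40) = (u - 4)*(u + 3)^2*(u^2 - 7*u + 10) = (u - 5)*(u - 4)*(u + 3)^2*(u - 2)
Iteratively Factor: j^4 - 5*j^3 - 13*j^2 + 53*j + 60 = (j - 5)*(j^3 - 13*j - 12) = (j - 5)*(j - 4)*(j^2 + 4*j + 3) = (j - 5)*(j - 4)*(j + 3)*(j + 1)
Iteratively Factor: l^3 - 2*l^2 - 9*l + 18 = (l - 3)*(l^2 + l - 6) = (l - 3)*(l - 2)*(l + 3)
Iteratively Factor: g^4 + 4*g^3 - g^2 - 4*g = (g + 1)*(g^3 + 3*g^2 - 4*g) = (g - 1)*(g + 1)*(g^2 + 4*g) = (g - 1)*(g + 1)*(g + 4)*(g)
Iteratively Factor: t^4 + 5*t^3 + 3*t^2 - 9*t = (t + 3)*(t^3 + 2*t^2 - 3*t) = (t + 3)^2*(t^2 - t) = (t - 1)*(t + 3)^2*(t)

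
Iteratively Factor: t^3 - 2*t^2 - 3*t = (t)*(t^2 - 2*t - 3) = t*(t + 1)*(t - 3)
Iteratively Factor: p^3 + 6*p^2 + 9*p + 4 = (p + 1)*(p^2 + 5*p + 4) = (p + 1)^2*(p + 4)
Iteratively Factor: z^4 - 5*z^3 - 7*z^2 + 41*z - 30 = (z - 1)*(z^3 - 4*z^2 - 11*z + 30) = (z - 1)*(z + 3)*(z^2 - 7*z + 10) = (z - 2)*(z - 1)*(z + 3)*(z - 5)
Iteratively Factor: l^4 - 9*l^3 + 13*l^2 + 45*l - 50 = (l - 5)*(l^3 - 4*l^2 - 7*l + 10) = (l - 5)*(l + 2)*(l^2 - 6*l + 5) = (l - 5)*(l - 1)*(l + 2)*(l - 5)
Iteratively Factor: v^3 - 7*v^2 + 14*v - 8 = (v - 1)*(v^2 - 6*v + 8) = (v - 2)*(v - 1)*(v - 4)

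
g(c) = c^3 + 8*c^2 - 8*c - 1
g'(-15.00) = 427.00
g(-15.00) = -1456.00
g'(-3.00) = -29.00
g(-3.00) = 68.00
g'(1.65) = 26.57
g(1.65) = 12.07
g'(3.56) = 86.98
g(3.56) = 117.03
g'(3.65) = 90.37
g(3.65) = 125.01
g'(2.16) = 40.56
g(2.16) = 29.12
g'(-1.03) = -21.30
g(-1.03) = 14.63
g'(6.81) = 240.09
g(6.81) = 631.35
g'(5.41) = 166.36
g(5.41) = 348.21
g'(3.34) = 78.91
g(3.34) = 98.78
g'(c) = 3*c^2 + 16*c - 8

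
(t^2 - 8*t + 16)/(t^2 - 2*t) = (t^2 - 8*t + 16)/(t*(t - 2))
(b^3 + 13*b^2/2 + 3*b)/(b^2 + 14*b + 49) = b*(2*b^2 + 13*b + 6)/(2*(b^2 + 14*b + 49))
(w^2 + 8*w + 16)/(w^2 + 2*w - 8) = (w + 4)/(w - 2)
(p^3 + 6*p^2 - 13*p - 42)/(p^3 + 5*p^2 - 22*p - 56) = (p - 3)/(p - 4)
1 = 1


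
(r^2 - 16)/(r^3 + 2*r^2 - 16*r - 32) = 1/(r + 2)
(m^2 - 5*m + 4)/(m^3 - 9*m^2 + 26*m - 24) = (m - 1)/(m^2 - 5*m + 6)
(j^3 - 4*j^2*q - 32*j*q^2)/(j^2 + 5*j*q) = (j^2 - 4*j*q - 32*q^2)/(j + 5*q)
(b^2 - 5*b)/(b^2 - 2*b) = (b - 5)/(b - 2)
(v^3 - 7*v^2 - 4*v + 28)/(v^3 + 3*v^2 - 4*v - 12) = (v - 7)/(v + 3)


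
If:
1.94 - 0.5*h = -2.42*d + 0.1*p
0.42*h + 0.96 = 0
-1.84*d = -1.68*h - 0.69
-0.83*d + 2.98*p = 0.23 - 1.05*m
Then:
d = -1.71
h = -2.29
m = 28.95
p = -10.60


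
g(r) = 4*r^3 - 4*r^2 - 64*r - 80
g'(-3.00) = 68.00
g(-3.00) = -32.00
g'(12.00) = 1568.00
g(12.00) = 5488.00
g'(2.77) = 5.91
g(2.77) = -202.96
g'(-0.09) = -63.18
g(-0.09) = -74.28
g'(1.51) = -48.72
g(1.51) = -171.99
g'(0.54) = -64.82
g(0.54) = -115.10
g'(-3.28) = 91.34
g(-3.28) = -54.26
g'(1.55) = -47.57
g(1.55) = -173.91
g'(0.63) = -64.28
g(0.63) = -120.91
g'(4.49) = 142.00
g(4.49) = -85.93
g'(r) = 12*r^2 - 8*r - 64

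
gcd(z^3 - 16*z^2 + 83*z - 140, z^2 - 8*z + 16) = z - 4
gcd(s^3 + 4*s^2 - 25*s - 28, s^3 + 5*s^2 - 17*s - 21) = s^2 + 8*s + 7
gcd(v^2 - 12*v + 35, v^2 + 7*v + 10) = 1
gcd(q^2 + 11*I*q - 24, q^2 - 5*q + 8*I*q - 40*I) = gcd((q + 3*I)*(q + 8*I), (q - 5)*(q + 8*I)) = q + 8*I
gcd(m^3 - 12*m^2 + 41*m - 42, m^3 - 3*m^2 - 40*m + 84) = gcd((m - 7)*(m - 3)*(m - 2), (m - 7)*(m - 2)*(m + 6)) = m^2 - 9*m + 14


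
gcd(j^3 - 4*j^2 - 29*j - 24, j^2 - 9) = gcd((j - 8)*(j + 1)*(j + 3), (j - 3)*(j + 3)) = j + 3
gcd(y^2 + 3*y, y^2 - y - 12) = y + 3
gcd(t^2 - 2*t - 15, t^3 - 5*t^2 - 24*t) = t + 3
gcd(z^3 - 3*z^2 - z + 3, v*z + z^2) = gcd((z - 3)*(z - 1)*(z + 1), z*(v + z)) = 1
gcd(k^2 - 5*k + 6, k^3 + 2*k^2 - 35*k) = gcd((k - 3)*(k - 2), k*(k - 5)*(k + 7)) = 1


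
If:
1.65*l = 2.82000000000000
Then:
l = 1.71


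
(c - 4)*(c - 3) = c^2 - 7*c + 12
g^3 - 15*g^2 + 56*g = g*(g - 8)*(g - 7)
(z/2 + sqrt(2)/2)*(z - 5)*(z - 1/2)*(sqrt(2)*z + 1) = sqrt(2)*z^4/2 - 11*sqrt(2)*z^3/4 + 3*z^3/2 - 33*z^2/4 + 7*sqrt(2)*z^2/4 - 11*sqrt(2)*z/4 + 15*z/4 + 5*sqrt(2)/4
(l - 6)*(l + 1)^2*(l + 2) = l^4 - 2*l^3 - 19*l^2 - 28*l - 12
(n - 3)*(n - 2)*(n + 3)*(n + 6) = n^4 + 4*n^3 - 21*n^2 - 36*n + 108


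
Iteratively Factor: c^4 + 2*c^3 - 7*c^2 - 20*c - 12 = (c + 1)*(c^3 + c^2 - 8*c - 12) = (c + 1)*(c + 2)*(c^2 - c - 6) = (c - 3)*(c + 1)*(c + 2)*(c + 2)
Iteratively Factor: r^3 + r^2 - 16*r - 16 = (r + 4)*(r^2 - 3*r - 4) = (r + 1)*(r + 4)*(r - 4)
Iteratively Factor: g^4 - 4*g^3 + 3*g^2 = (g - 3)*(g^3 - g^2) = g*(g - 3)*(g^2 - g) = g^2*(g - 3)*(g - 1)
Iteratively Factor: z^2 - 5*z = (z - 5)*(z)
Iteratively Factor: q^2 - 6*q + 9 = (q - 3)*(q - 3)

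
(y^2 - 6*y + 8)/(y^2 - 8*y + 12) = (y - 4)/(y - 6)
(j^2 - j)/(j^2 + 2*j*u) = (j - 1)/(j + 2*u)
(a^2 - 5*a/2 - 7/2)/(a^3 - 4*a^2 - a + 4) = (a - 7/2)/(a^2 - 5*a + 4)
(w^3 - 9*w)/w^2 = w - 9/w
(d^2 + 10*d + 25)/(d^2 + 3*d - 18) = (d^2 + 10*d + 25)/(d^2 + 3*d - 18)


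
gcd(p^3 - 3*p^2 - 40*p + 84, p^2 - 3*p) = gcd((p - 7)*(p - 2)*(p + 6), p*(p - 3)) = 1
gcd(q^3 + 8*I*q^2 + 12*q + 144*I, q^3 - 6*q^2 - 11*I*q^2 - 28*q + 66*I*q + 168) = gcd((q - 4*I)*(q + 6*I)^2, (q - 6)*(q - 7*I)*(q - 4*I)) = q - 4*I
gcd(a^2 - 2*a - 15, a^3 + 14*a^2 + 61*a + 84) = a + 3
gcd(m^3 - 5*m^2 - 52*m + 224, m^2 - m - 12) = m - 4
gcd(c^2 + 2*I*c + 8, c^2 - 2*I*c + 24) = c + 4*I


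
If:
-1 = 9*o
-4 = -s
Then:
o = -1/9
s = 4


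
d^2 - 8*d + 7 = (d - 7)*(d - 1)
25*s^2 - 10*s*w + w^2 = (-5*s + w)^2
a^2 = a^2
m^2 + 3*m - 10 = (m - 2)*(m + 5)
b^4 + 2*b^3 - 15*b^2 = b^2*(b - 3)*(b + 5)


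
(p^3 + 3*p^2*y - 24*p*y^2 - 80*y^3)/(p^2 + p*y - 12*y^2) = (-p^2 + p*y + 20*y^2)/(-p + 3*y)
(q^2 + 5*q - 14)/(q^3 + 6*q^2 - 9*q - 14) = 1/(q + 1)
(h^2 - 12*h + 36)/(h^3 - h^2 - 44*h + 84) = (h - 6)/(h^2 + 5*h - 14)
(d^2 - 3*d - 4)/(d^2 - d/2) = 2*(d^2 - 3*d - 4)/(d*(2*d - 1))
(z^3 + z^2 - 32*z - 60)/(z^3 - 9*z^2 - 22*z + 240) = (z + 2)/(z - 8)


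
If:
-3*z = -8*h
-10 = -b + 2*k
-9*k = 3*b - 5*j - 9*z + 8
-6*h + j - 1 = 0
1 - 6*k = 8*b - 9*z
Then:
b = 37/23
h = -51/92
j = -107/46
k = -193/46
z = -34/23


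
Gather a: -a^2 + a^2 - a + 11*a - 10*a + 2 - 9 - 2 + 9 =0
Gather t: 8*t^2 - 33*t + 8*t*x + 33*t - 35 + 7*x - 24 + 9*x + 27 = 8*t^2 + 8*t*x + 16*x - 32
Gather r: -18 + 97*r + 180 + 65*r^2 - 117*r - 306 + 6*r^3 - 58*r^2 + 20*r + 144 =6*r^3 + 7*r^2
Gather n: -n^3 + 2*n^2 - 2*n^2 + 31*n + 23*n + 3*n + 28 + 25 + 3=-n^3 + 57*n + 56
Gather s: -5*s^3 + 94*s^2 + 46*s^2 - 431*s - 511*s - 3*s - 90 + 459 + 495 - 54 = -5*s^3 + 140*s^2 - 945*s + 810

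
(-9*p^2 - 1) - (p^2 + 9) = -10*p^2 - 10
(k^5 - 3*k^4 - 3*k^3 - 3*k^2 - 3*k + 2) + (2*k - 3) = k^5 - 3*k^4 - 3*k^3 - 3*k^2 - k - 1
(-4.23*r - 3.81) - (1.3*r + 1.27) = -5.53*r - 5.08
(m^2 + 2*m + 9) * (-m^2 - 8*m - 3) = -m^4 - 10*m^3 - 28*m^2 - 78*m - 27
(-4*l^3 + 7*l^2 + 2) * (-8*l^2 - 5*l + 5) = 32*l^5 - 36*l^4 - 55*l^3 + 19*l^2 - 10*l + 10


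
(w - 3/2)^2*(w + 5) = w^3 + 2*w^2 - 51*w/4 + 45/4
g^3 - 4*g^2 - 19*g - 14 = (g - 7)*(g + 1)*(g + 2)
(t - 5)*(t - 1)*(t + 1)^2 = t^4 - 4*t^3 - 6*t^2 + 4*t + 5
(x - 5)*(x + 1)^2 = x^3 - 3*x^2 - 9*x - 5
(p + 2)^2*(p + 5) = p^3 + 9*p^2 + 24*p + 20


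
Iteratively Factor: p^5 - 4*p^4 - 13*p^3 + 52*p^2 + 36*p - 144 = (p - 4)*(p^4 - 13*p^2 + 36) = (p - 4)*(p - 3)*(p^3 + 3*p^2 - 4*p - 12) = (p - 4)*(p - 3)*(p + 2)*(p^2 + p - 6) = (p - 4)*(p - 3)*(p + 2)*(p + 3)*(p - 2)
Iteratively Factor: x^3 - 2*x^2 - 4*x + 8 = (x + 2)*(x^2 - 4*x + 4) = (x - 2)*(x + 2)*(x - 2)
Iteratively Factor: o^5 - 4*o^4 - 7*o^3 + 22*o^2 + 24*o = (o - 3)*(o^4 - o^3 - 10*o^2 - 8*o) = (o - 4)*(o - 3)*(o^3 + 3*o^2 + 2*o) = (o - 4)*(o - 3)*(o + 1)*(o^2 + 2*o) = (o - 4)*(o - 3)*(o + 1)*(o + 2)*(o)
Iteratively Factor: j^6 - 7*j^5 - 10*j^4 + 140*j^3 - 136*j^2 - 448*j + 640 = (j - 5)*(j^5 - 2*j^4 - 20*j^3 + 40*j^2 + 64*j - 128) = (j - 5)*(j + 4)*(j^4 - 6*j^3 + 4*j^2 + 24*j - 32) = (j - 5)*(j + 2)*(j + 4)*(j^3 - 8*j^2 + 20*j - 16) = (j - 5)*(j - 2)*(j + 2)*(j + 4)*(j^2 - 6*j + 8) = (j - 5)*(j - 2)^2*(j + 2)*(j + 4)*(j - 4)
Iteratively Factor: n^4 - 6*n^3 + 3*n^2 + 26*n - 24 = (n - 1)*(n^3 - 5*n^2 - 2*n + 24) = (n - 1)*(n + 2)*(n^2 - 7*n + 12) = (n - 3)*(n - 1)*(n + 2)*(n - 4)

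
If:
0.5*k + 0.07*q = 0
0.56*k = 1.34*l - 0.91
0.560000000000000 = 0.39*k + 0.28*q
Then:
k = -0.35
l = 0.53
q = 2.48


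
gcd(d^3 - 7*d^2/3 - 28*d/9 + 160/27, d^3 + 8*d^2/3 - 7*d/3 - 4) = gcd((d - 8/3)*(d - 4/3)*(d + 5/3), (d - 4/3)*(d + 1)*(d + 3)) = d - 4/3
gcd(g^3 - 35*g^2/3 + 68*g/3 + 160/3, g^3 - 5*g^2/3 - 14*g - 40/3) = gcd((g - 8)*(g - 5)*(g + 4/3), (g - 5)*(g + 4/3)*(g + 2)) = g^2 - 11*g/3 - 20/3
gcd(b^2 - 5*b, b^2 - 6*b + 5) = b - 5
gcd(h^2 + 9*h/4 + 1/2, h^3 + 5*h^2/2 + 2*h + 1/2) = 1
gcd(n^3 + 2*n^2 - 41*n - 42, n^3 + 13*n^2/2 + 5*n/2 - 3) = n + 1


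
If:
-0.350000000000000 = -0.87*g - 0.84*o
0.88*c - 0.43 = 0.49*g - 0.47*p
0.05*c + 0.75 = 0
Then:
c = -15.00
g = 0.959183673469388*p - 27.8163265306122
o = 29.2264334305151 - 0.993440233236152*p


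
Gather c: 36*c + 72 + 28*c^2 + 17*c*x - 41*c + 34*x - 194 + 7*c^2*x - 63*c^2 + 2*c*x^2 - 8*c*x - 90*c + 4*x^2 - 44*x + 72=c^2*(7*x - 35) + c*(2*x^2 + 9*x - 95) + 4*x^2 - 10*x - 50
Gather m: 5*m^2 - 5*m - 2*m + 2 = 5*m^2 - 7*m + 2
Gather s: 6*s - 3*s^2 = -3*s^2 + 6*s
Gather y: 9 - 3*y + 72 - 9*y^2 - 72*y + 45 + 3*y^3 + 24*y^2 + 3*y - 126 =3*y^3 + 15*y^2 - 72*y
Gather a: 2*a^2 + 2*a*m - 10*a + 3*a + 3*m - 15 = 2*a^2 + a*(2*m - 7) + 3*m - 15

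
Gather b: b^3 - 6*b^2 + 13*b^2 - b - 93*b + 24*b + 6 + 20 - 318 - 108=b^3 + 7*b^2 - 70*b - 400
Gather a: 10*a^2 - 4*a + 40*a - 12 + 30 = 10*a^2 + 36*a + 18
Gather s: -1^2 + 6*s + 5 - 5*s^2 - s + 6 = -5*s^2 + 5*s + 10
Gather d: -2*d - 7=-2*d - 7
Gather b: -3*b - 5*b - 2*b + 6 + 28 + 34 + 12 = 80 - 10*b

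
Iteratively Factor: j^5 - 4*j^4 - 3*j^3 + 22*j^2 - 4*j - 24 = (j - 2)*(j^4 - 2*j^3 - 7*j^2 + 8*j + 12) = (j - 2)*(j + 1)*(j^3 - 3*j^2 - 4*j + 12) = (j - 2)*(j + 1)*(j + 2)*(j^2 - 5*j + 6) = (j - 2)^2*(j + 1)*(j + 2)*(j - 3)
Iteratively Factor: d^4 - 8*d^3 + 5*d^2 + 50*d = (d)*(d^3 - 8*d^2 + 5*d + 50) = d*(d - 5)*(d^2 - 3*d - 10) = d*(d - 5)*(d + 2)*(d - 5)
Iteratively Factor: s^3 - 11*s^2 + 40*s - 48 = (s - 4)*(s^2 - 7*s + 12) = (s - 4)*(s - 3)*(s - 4)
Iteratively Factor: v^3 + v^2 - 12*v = (v)*(v^2 + v - 12) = v*(v + 4)*(v - 3)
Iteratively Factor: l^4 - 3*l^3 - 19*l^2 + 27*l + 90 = (l + 2)*(l^3 - 5*l^2 - 9*l + 45) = (l - 3)*(l + 2)*(l^2 - 2*l - 15) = (l - 3)*(l + 2)*(l + 3)*(l - 5)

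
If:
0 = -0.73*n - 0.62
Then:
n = -0.85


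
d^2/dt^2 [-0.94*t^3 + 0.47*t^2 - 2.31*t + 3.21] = 0.94 - 5.64*t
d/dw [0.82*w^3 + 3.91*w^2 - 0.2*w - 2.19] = 2.46*w^2 + 7.82*w - 0.2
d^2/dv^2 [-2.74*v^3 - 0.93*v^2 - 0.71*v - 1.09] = -16.44*v - 1.86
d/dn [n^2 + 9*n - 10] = 2*n + 9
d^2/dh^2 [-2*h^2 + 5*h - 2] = -4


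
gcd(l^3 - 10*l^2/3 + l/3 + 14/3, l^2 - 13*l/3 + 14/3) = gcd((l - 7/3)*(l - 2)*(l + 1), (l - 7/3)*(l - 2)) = l^2 - 13*l/3 + 14/3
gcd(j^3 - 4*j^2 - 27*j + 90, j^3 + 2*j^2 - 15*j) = j^2 + 2*j - 15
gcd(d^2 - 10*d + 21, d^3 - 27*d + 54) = d - 3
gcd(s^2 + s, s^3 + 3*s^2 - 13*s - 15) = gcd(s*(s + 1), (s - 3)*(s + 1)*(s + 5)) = s + 1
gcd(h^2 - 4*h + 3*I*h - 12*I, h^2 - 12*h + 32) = h - 4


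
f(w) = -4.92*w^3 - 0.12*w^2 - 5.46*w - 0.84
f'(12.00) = -2133.78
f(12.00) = -8585.40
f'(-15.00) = -3322.86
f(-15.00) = 16659.06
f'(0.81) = -15.34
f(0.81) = -7.96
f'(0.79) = -14.86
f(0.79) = -7.65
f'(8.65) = -1111.92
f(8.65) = -3241.34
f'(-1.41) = -34.47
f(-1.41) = 20.41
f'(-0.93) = -18.00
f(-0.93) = 8.09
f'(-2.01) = -64.61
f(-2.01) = 49.60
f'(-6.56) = -639.06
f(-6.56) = 1418.73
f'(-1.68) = -46.72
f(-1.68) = 31.32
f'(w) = -14.76*w^2 - 0.24*w - 5.46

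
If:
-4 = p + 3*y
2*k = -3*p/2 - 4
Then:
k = 9*y/4 + 1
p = -3*y - 4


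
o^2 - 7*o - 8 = (o - 8)*(o + 1)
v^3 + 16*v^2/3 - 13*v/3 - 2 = (v - 1)*(v + 1/3)*(v + 6)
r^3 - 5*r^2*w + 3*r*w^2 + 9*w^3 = (r - 3*w)^2*(r + w)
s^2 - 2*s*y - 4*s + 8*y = (s - 4)*(s - 2*y)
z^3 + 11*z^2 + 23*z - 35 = (z - 1)*(z + 5)*(z + 7)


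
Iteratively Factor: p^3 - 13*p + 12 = (p + 4)*(p^2 - 4*p + 3) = (p - 1)*(p + 4)*(p - 3)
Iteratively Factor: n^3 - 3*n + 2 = (n + 2)*(n^2 - 2*n + 1) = (n - 1)*(n + 2)*(n - 1)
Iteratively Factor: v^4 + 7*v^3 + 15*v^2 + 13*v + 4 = (v + 1)*(v^3 + 6*v^2 + 9*v + 4) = (v + 1)^2*(v^2 + 5*v + 4) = (v + 1)^3*(v + 4)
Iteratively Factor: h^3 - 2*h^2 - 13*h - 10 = (h + 2)*(h^2 - 4*h - 5) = (h - 5)*(h + 2)*(h + 1)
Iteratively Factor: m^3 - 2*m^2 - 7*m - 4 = (m + 1)*(m^2 - 3*m - 4) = (m + 1)^2*(m - 4)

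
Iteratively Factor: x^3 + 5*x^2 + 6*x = (x)*(x^2 + 5*x + 6) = x*(x + 3)*(x + 2)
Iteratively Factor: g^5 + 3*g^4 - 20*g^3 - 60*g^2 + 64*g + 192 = (g + 4)*(g^4 - g^3 - 16*g^2 + 4*g + 48) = (g - 2)*(g + 4)*(g^3 + g^2 - 14*g - 24) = (g - 4)*(g - 2)*(g + 4)*(g^2 + 5*g + 6) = (g - 4)*(g - 2)*(g + 3)*(g + 4)*(g + 2)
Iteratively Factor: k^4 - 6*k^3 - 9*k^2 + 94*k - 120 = (k - 5)*(k^3 - k^2 - 14*k + 24) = (k - 5)*(k + 4)*(k^2 - 5*k + 6) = (k - 5)*(k - 3)*(k + 4)*(k - 2)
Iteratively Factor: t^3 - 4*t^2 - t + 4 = (t - 1)*(t^2 - 3*t - 4) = (t - 1)*(t + 1)*(t - 4)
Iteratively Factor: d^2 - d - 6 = (d + 2)*(d - 3)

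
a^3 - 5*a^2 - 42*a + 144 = (a - 8)*(a - 3)*(a + 6)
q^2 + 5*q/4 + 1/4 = (q + 1/4)*(q + 1)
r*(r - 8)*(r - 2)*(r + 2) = r^4 - 8*r^3 - 4*r^2 + 32*r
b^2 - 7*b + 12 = (b - 4)*(b - 3)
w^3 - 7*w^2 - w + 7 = (w - 7)*(w - 1)*(w + 1)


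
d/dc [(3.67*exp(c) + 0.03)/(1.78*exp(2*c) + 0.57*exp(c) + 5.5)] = (-6.5326*exp(2*c) - 0.1068*exp(c) + 20.1679)*exp(c)/(3.1684*exp(4*c) + 2.0292*exp(3*c) + 19.9049*exp(2*c) + 6.27*exp(c) + 30.25)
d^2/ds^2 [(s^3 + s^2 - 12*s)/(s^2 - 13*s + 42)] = 8*(32*s^3 - 441*s^2 + 1701*s - 1197)/(s^6 - 39*s^5 + 633*s^4 - 5473*s^3 + 26586*s^2 - 68796*s + 74088)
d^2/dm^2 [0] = 0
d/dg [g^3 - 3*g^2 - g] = 3*g^2 - 6*g - 1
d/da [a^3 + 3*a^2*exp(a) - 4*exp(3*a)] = 3*a^2*exp(a) + 3*a^2 + 6*a*exp(a) - 12*exp(3*a)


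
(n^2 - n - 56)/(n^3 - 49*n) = (n - 8)/(n*(n - 7))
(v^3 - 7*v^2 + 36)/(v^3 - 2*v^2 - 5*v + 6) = (v - 6)/(v - 1)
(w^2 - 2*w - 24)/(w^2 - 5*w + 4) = (w^2 - 2*w - 24)/(w^2 - 5*w + 4)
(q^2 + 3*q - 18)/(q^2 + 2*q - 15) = (q + 6)/(q + 5)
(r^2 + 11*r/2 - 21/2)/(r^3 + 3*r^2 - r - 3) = (r^2 + 11*r/2 - 21/2)/(r^3 + 3*r^2 - r - 3)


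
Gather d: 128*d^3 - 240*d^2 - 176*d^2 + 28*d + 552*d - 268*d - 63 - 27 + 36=128*d^3 - 416*d^2 + 312*d - 54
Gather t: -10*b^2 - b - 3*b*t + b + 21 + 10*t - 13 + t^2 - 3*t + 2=-10*b^2 + t^2 + t*(7 - 3*b) + 10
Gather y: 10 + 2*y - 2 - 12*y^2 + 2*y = -12*y^2 + 4*y + 8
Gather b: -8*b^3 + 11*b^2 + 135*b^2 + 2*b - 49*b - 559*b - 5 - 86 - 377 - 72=-8*b^3 + 146*b^2 - 606*b - 540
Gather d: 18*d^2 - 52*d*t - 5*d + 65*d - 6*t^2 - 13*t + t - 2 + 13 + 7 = 18*d^2 + d*(60 - 52*t) - 6*t^2 - 12*t + 18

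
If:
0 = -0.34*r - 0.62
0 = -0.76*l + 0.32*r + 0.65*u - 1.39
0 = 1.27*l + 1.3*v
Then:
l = -1.02362204724409*v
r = -1.82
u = 3.03619909502262 - 1.19685039370079*v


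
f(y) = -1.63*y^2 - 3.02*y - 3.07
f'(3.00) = -12.80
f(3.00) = -26.80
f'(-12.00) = 36.10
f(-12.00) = -201.55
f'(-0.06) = -2.82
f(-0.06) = -2.89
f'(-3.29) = 7.71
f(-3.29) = -10.78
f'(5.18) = -19.91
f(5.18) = -62.45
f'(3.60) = -14.76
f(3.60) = -35.07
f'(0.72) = -5.37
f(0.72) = -6.09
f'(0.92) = -6.02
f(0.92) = -7.23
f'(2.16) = -10.06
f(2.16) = -17.20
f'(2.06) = -9.74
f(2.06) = -16.21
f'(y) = -3.26*y - 3.02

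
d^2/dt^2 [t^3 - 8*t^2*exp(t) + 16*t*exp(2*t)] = -8*t^2*exp(t) + 64*t*exp(2*t) - 32*t*exp(t) + 6*t + 64*exp(2*t) - 16*exp(t)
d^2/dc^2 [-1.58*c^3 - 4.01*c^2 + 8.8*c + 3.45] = -9.48*c - 8.02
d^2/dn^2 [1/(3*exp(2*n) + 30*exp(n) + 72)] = 2*(4*(exp(n) + 5)^2*exp(n) - (2*exp(n) + 5)*(exp(2*n) + 10*exp(n) + 24))*exp(n)/(3*(exp(2*n) + 10*exp(n) + 24)^3)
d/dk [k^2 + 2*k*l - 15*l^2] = 2*k + 2*l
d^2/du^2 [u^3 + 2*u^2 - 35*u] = 6*u + 4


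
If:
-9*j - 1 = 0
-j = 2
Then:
No Solution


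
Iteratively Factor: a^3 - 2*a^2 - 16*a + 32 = (a - 2)*(a^2 - 16) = (a - 2)*(a + 4)*(a - 4)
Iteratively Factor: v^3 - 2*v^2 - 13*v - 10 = (v - 5)*(v^2 + 3*v + 2) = (v - 5)*(v + 2)*(v + 1)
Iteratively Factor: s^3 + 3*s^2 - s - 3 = (s - 1)*(s^2 + 4*s + 3) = (s - 1)*(s + 1)*(s + 3)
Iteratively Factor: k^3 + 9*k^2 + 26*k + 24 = (k + 3)*(k^2 + 6*k + 8) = (k + 2)*(k + 3)*(k + 4)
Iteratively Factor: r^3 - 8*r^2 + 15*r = (r)*(r^2 - 8*r + 15) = r*(r - 5)*(r - 3)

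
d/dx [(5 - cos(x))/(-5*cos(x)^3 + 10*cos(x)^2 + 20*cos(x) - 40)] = (-13*cos(x) + cos(2*x) - 5)*sin(x)/(5*(cos(x) - 2)^3*(cos(x) + 2)^2)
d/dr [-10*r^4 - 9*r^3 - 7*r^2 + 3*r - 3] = -40*r^3 - 27*r^2 - 14*r + 3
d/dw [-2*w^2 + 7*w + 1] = 7 - 4*w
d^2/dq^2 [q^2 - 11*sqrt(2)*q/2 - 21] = 2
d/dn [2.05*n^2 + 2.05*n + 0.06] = 4.1*n + 2.05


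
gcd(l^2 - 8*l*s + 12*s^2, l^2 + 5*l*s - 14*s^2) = -l + 2*s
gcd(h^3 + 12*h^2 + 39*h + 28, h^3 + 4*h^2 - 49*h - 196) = h^2 + 11*h + 28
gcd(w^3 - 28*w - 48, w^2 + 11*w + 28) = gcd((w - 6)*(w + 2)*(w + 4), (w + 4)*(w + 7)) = w + 4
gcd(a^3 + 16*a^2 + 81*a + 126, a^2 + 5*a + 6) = a + 3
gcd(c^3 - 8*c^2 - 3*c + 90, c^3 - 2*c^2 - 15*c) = c^2 - 2*c - 15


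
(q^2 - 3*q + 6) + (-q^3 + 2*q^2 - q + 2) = -q^3 + 3*q^2 - 4*q + 8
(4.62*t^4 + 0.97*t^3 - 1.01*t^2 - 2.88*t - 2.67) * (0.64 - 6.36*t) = -29.3832*t^5 - 3.2124*t^4 + 7.0444*t^3 + 17.6704*t^2 + 15.138*t - 1.7088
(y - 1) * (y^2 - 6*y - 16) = y^3 - 7*y^2 - 10*y + 16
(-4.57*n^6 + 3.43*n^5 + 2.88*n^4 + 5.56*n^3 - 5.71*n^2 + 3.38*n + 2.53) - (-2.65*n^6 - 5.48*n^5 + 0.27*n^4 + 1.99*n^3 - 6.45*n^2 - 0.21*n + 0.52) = -1.92*n^6 + 8.91*n^5 + 2.61*n^4 + 3.57*n^3 + 0.74*n^2 + 3.59*n + 2.01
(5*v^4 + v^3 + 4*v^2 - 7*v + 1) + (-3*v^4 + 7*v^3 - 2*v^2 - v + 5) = 2*v^4 + 8*v^3 + 2*v^2 - 8*v + 6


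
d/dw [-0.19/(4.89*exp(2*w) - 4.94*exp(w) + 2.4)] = (1.8582*exp(w) - 0.9386)*exp(w)/(4.89*exp(2*w) - 4.94*exp(w) + 2.4)^2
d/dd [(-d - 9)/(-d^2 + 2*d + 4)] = (d^2 - 2*d - 2*(d - 1)*(d + 9) - 4)/(-d^2 + 2*d + 4)^2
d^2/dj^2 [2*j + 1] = 0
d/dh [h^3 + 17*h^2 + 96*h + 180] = 3*h^2 + 34*h + 96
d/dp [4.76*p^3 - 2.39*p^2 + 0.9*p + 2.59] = 14.28*p^2 - 4.78*p + 0.9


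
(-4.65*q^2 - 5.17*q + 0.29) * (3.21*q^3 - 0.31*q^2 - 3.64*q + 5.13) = -14.9265*q^5 - 15.1542*q^4 + 19.4596*q^3 - 5.1256*q^2 - 27.5777*q + 1.4877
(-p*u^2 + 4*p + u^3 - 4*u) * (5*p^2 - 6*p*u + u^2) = -5*p^3*u^2 + 20*p^3 + 11*p^2*u^3 - 44*p^2*u - 7*p*u^4 + 28*p*u^2 + u^5 - 4*u^3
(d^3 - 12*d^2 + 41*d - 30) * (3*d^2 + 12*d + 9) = 3*d^5 - 24*d^4 - 12*d^3 + 294*d^2 + 9*d - 270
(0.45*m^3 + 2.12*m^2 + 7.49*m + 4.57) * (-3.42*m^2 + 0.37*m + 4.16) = -1.539*m^5 - 7.0839*m^4 - 22.9594*m^3 - 4.0389*m^2 + 32.8493*m + 19.0112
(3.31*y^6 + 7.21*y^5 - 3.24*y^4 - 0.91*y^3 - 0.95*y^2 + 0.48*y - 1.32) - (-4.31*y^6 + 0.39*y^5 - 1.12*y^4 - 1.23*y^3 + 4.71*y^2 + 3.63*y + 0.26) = 7.62*y^6 + 6.82*y^5 - 2.12*y^4 + 0.32*y^3 - 5.66*y^2 - 3.15*y - 1.58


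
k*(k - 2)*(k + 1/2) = k^3 - 3*k^2/2 - k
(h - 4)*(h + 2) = h^2 - 2*h - 8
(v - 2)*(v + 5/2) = v^2 + v/2 - 5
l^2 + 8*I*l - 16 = (l + 4*I)^2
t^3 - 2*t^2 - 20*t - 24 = (t - 6)*(t + 2)^2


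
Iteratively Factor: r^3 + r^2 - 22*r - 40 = (r + 2)*(r^2 - r - 20) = (r - 5)*(r + 2)*(r + 4)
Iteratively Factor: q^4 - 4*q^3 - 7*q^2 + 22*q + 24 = (q - 3)*(q^3 - q^2 - 10*q - 8) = (q - 4)*(q - 3)*(q^2 + 3*q + 2) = (q - 4)*(q - 3)*(q + 1)*(q + 2)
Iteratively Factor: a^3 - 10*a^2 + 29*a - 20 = (a - 4)*(a^2 - 6*a + 5) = (a - 5)*(a - 4)*(a - 1)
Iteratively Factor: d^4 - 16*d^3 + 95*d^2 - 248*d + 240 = (d - 4)*(d^3 - 12*d^2 + 47*d - 60) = (d - 4)*(d - 3)*(d^2 - 9*d + 20) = (d - 5)*(d - 4)*(d - 3)*(d - 4)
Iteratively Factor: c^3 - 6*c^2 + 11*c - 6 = (c - 1)*(c^2 - 5*c + 6) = (c - 3)*(c - 1)*(c - 2)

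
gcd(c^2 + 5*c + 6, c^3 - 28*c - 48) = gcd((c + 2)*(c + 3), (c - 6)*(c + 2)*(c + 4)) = c + 2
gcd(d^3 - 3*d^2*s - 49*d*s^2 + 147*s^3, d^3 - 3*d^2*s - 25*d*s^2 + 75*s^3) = -d + 3*s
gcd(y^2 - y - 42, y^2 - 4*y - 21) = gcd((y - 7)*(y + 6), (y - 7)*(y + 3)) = y - 7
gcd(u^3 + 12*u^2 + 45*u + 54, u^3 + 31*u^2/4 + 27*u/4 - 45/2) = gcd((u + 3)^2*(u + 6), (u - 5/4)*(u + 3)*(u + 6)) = u^2 + 9*u + 18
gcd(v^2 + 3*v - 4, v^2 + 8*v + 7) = 1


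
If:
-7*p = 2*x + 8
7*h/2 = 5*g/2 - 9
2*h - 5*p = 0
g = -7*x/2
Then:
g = -14/25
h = -104/35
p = -208/175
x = 4/25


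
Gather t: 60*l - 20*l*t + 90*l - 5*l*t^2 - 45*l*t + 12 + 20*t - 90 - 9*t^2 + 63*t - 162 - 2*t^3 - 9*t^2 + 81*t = 150*l - 2*t^3 + t^2*(-5*l - 18) + t*(164 - 65*l) - 240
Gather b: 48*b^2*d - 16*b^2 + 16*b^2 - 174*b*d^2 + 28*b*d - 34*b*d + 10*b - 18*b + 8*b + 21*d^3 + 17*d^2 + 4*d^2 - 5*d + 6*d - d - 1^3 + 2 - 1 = 48*b^2*d + b*(-174*d^2 - 6*d) + 21*d^3 + 21*d^2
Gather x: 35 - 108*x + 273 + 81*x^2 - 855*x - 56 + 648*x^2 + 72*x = 729*x^2 - 891*x + 252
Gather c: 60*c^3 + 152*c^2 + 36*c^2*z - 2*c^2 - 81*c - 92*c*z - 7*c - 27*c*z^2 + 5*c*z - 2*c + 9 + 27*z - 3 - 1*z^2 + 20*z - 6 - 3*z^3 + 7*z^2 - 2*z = 60*c^3 + c^2*(36*z + 150) + c*(-27*z^2 - 87*z - 90) - 3*z^3 + 6*z^2 + 45*z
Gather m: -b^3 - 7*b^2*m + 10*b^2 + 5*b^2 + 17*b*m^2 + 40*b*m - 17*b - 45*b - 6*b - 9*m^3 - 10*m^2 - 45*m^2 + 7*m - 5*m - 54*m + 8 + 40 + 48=-b^3 + 15*b^2 - 68*b - 9*m^3 + m^2*(17*b - 55) + m*(-7*b^2 + 40*b - 52) + 96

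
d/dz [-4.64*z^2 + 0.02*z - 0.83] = 0.02 - 9.28*z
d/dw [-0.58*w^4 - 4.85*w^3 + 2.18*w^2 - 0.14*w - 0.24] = -2.32*w^3 - 14.55*w^2 + 4.36*w - 0.14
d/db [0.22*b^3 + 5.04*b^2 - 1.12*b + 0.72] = 0.66*b^2 + 10.08*b - 1.12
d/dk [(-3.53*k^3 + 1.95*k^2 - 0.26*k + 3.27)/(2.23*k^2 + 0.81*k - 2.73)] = (-7.8719*k^4 - 5.7186*k^3 + 31.07*k^2 - 25.2312*k - 1.9389)/(4.9729*k^4 + 3.6126*k^3 - 11.5197*k^2 - 4.4226*k + 7.4529)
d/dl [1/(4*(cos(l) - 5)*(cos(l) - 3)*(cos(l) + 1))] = (-3*sin(l)^2 - 14*cos(l) + 10)*sin(l)/(4*(cos(l) - 5)^2*(cos(l) - 3)^2*(cos(l) + 1)^2)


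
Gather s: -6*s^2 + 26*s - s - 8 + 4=-6*s^2 + 25*s - 4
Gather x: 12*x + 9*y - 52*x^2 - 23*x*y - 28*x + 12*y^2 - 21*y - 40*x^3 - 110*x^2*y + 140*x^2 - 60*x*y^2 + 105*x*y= -40*x^3 + x^2*(88 - 110*y) + x*(-60*y^2 + 82*y - 16) + 12*y^2 - 12*y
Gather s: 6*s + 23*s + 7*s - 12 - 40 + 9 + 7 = 36*s - 36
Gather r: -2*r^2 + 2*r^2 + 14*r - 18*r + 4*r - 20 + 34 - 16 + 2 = 0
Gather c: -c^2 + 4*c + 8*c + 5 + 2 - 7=-c^2 + 12*c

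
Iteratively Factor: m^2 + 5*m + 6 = (m + 3)*(m + 2)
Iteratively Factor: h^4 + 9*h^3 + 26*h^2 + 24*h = (h + 2)*(h^3 + 7*h^2 + 12*h) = h*(h + 2)*(h^2 + 7*h + 12) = h*(h + 2)*(h + 4)*(h + 3)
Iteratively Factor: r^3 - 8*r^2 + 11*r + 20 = (r - 5)*(r^2 - 3*r - 4) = (r - 5)*(r - 4)*(r + 1)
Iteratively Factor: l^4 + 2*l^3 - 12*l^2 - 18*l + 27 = (l - 3)*(l^3 + 5*l^2 + 3*l - 9) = (l - 3)*(l + 3)*(l^2 + 2*l - 3) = (l - 3)*(l + 3)^2*(l - 1)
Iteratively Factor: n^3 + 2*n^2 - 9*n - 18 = (n + 3)*(n^2 - n - 6) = (n + 2)*(n + 3)*(n - 3)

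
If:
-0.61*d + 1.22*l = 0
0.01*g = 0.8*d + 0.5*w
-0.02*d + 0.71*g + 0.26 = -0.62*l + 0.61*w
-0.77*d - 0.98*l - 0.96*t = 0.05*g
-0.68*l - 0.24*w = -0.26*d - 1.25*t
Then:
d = 0.02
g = -0.41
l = 0.01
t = -0.01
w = -0.04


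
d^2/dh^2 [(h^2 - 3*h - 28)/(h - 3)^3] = 18*h/(h - 3)^5 + 2/(h - 3)^3 - 390/(h - 3)^5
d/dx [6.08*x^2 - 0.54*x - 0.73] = 12.16*x - 0.54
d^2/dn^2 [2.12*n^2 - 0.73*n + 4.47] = 4.24000000000000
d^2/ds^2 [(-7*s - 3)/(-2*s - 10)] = -32/(s + 5)^3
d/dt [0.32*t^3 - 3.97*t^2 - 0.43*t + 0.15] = 0.96*t^2 - 7.94*t - 0.43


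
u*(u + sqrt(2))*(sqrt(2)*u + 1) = sqrt(2)*u^3 + 3*u^2 + sqrt(2)*u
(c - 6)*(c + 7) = c^2 + c - 42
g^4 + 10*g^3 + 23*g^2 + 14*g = g*(g + 1)*(g + 2)*(g + 7)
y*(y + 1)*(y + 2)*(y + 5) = y^4 + 8*y^3 + 17*y^2 + 10*y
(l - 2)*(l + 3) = l^2 + l - 6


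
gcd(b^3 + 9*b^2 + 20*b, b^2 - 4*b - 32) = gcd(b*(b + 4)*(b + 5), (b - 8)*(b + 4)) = b + 4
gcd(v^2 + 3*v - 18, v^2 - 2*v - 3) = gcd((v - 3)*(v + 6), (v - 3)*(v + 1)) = v - 3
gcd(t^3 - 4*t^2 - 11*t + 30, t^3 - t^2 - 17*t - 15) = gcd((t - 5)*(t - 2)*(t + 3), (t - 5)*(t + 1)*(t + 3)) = t^2 - 2*t - 15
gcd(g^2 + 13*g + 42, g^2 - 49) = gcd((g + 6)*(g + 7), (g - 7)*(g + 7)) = g + 7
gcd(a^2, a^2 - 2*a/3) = a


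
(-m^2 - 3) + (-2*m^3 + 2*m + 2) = -2*m^3 - m^2 + 2*m - 1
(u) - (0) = u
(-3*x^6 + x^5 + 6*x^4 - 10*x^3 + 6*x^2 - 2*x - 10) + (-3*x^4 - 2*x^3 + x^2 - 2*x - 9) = -3*x^6 + x^5 + 3*x^4 - 12*x^3 + 7*x^2 - 4*x - 19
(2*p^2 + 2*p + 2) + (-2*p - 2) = 2*p^2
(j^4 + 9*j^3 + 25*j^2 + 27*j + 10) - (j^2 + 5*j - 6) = j^4 + 9*j^3 + 24*j^2 + 22*j + 16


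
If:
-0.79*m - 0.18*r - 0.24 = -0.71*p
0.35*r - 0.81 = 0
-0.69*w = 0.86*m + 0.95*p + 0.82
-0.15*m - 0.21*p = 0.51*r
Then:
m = -3.58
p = -3.06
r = 2.31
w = 7.49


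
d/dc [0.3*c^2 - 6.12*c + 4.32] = 0.6*c - 6.12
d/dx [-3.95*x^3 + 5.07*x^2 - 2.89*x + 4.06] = -11.85*x^2 + 10.14*x - 2.89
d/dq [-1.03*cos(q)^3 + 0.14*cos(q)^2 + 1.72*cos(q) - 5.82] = (3.09*cos(q)^2 - 0.28*cos(q) - 1.72)*sin(q)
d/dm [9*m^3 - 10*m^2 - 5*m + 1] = 27*m^2 - 20*m - 5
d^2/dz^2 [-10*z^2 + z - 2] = -20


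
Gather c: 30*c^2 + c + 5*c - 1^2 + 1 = 30*c^2 + 6*c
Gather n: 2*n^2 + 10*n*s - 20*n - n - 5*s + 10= 2*n^2 + n*(10*s - 21) - 5*s + 10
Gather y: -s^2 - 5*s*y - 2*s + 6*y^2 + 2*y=-s^2 - 2*s + 6*y^2 + y*(2 - 5*s)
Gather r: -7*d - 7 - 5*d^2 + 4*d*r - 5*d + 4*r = -5*d^2 - 12*d + r*(4*d + 4) - 7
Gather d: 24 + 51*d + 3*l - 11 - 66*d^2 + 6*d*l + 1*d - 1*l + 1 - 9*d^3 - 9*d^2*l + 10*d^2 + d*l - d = -9*d^3 + d^2*(-9*l - 56) + d*(7*l + 51) + 2*l + 14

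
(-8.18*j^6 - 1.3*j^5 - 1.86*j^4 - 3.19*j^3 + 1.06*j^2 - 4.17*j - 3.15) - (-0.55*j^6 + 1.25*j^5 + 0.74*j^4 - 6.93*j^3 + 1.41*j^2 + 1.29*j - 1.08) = -7.63*j^6 - 2.55*j^5 - 2.6*j^4 + 3.74*j^3 - 0.35*j^2 - 5.46*j - 2.07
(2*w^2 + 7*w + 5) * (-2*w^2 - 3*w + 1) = -4*w^4 - 20*w^3 - 29*w^2 - 8*w + 5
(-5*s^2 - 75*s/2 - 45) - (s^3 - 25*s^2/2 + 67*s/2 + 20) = -s^3 + 15*s^2/2 - 71*s - 65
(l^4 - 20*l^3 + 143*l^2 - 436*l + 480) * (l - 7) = l^5 - 27*l^4 + 283*l^3 - 1437*l^2 + 3532*l - 3360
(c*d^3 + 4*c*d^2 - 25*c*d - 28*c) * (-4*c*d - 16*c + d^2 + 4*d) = -4*c^2*d^4 - 32*c^2*d^3 + 36*c^2*d^2 + 512*c^2*d + 448*c^2 + c*d^5 + 8*c*d^4 - 9*c*d^3 - 128*c*d^2 - 112*c*d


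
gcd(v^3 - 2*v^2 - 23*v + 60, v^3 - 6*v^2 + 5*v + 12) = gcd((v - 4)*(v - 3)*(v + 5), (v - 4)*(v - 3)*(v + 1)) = v^2 - 7*v + 12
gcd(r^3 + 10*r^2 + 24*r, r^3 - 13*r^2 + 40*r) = r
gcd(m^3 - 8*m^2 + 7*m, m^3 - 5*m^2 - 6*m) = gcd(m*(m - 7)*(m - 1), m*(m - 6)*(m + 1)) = m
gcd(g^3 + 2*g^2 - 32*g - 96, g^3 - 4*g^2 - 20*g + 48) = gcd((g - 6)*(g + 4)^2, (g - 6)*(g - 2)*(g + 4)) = g^2 - 2*g - 24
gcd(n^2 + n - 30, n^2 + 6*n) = n + 6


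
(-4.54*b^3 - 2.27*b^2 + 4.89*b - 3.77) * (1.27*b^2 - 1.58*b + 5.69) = -5.7658*b^5 + 4.2903*b^4 - 16.0357*b^3 - 25.4304*b^2 + 33.7807*b - 21.4513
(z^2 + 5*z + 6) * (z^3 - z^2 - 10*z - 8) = z^5 + 4*z^4 - 9*z^3 - 64*z^2 - 100*z - 48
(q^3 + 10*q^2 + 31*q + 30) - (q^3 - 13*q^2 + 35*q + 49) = 23*q^2 - 4*q - 19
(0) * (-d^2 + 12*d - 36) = 0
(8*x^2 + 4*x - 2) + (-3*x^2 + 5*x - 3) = 5*x^2 + 9*x - 5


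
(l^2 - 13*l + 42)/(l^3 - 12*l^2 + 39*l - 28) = (l - 6)/(l^2 - 5*l + 4)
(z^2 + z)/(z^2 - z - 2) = z/(z - 2)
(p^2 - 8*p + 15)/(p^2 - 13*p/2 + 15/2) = 2*(p - 3)/(2*p - 3)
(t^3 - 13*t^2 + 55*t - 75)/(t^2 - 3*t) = t - 10 + 25/t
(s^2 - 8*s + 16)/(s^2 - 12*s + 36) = (s^2 - 8*s + 16)/(s^2 - 12*s + 36)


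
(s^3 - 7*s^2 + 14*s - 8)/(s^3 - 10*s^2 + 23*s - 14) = (s - 4)/(s - 7)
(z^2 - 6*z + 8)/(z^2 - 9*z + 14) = (z - 4)/(z - 7)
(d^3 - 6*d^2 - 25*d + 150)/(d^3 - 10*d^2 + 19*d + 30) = (d + 5)/(d + 1)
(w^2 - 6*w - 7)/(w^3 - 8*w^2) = (w^2 - 6*w - 7)/(w^2*(w - 8))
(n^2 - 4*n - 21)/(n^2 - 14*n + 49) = (n + 3)/(n - 7)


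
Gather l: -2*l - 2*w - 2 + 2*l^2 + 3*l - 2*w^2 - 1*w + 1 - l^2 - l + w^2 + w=l^2 - w^2 - 2*w - 1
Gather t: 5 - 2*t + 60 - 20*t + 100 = 165 - 22*t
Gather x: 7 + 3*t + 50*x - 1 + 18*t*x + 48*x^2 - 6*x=3*t + 48*x^2 + x*(18*t + 44) + 6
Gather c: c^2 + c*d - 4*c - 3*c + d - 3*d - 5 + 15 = c^2 + c*(d - 7) - 2*d + 10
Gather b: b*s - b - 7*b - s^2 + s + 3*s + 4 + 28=b*(s - 8) - s^2 + 4*s + 32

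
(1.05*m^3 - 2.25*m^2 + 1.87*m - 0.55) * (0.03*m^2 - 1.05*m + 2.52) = 0.0315*m^5 - 1.17*m^4 + 5.0646*m^3 - 7.65*m^2 + 5.2899*m - 1.386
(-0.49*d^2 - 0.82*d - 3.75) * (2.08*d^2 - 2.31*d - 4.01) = -1.0192*d^4 - 0.5737*d^3 - 3.9409*d^2 + 11.9507*d + 15.0375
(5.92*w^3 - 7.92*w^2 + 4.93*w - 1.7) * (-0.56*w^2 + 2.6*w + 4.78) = -3.3152*w^5 + 19.8272*w^4 + 4.9448*w^3 - 24.0876*w^2 + 19.1454*w - 8.126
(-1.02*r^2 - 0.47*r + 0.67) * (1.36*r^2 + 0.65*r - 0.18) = -1.3872*r^4 - 1.3022*r^3 + 0.7893*r^2 + 0.5201*r - 0.1206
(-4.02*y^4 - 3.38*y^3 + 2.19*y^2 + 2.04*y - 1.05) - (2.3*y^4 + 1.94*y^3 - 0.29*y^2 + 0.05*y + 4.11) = -6.32*y^4 - 5.32*y^3 + 2.48*y^2 + 1.99*y - 5.16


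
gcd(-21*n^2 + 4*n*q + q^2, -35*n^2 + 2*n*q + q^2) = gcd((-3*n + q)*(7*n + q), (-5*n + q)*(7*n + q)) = 7*n + q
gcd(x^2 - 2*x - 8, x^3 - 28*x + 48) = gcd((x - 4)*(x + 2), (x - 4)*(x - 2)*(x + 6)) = x - 4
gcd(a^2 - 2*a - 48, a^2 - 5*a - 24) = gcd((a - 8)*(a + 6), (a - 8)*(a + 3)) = a - 8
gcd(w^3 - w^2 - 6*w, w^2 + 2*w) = w^2 + 2*w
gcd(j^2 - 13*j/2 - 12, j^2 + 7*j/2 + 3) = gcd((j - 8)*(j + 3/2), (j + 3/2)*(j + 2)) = j + 3/2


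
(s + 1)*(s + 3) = s^2 + 4*s + 3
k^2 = k^2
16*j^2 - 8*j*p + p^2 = (-4*j + p)^2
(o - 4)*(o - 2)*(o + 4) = o^3 - 2*o^2 - 16*o + 32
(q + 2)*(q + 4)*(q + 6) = q^3 + 12*q^2 + 44*q + 48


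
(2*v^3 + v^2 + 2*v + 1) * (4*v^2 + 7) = 8*v^5 + 4*v^4 + 22*v^3 + 11*v^2 + 14*v + 7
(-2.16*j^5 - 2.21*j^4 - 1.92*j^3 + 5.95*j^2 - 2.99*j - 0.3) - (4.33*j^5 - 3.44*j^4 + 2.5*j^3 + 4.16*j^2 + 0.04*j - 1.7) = -6.49*j^5 + 1.23*j^4 - 4.42*j^3 + 1.79*j^2 - 3.03*j + 1.4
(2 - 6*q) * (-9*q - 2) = 54*q^2 - 6*q - 4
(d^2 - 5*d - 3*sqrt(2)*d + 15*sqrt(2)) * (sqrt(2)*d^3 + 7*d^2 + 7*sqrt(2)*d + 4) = sqrt(2)*d^5 - 5*sqrt(2)*d^4 + d^4 - 14*sqrt(2)*d^3 - 5*d^3 - 38*d^2 + 70*sqrt(2)*d^2 - 12*sqrt(2)*d + 190*d + 60*sqrt(2)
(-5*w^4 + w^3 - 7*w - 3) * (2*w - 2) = -10*w^5 + 12*w^4 - 2*w^3 - 14*w^2 + 8*w + 6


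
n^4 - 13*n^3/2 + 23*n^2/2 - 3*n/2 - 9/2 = (n - 3)^2*(n - 1)*(n + 1/2)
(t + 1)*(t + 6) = t^2 + 7*t + 6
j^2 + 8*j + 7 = (j + 1)*(j + 7)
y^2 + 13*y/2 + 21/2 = (y + 3)*(y + 7/2)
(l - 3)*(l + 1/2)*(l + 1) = l^3 - 3*l^2/2 - 4*l - 3/2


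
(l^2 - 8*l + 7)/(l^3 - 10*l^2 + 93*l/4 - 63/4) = 4*(l - 1)/(4*l^2 - 12*l + 9)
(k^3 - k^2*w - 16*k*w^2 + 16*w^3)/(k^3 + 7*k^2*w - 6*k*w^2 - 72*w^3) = (-k^2 + 5*k*w - 4*w^2)/(-k^2 - 3*k*w + 18*w^2)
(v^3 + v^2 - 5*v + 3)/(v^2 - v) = v + 2 - 3/v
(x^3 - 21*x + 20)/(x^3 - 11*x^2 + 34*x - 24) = (x + 5)/(x - 6)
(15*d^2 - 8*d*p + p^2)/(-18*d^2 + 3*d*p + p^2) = (-5*d + p)/(6*d + p)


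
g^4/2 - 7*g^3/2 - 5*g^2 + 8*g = g*(g/2 + 1)*(g - 8)*(g - 1)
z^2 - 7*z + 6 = (z - 6)*(z - 1)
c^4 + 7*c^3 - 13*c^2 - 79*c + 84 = (c - 3)*(c - 1)*(c + 4)*(c + 7)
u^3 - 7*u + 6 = (u - 2)*(u - 1)*(u + 3)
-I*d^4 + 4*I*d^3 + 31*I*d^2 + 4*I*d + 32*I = (d - 8)*(d + 4)*(d - I)*(-I*d + 1)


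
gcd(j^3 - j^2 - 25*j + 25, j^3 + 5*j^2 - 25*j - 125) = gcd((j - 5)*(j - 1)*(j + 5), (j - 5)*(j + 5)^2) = j^2 - 25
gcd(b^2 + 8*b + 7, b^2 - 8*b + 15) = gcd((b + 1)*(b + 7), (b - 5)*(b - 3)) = 1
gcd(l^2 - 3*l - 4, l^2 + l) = l + 1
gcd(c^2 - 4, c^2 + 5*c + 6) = c + 2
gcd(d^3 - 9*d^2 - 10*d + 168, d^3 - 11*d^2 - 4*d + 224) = d^2 - 3*d - 28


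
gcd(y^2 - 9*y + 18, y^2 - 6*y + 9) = y - 3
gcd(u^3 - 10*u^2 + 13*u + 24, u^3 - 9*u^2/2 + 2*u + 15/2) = u^2 - 2*u - 3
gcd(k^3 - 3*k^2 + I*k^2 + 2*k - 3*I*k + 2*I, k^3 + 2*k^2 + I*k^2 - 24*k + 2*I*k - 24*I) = k + I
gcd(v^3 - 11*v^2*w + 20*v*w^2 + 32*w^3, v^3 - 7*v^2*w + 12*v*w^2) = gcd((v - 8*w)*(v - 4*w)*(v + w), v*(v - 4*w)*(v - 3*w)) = v - 4*w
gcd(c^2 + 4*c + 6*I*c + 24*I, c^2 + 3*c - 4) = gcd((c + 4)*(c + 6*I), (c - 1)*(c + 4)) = c + 4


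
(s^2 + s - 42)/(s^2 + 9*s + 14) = (s - 6)/(s + 2)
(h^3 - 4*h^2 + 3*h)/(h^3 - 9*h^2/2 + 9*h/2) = 2*(h - 1)/(2*h - 3)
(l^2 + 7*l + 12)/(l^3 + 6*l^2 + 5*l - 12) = 1/(l - 1)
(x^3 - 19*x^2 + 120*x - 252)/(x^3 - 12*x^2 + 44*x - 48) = (x^2 - 13*x + 42)/(x^2 - 6*x + 8)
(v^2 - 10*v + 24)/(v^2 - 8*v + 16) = (v - 6)/(v - 4)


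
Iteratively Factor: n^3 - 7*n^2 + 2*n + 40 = (n + 2)*(n^2 - 9*n + 20) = (n - 5)*(n + 2)*(n - 4)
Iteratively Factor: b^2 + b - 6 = (b - 2)*(b + 3)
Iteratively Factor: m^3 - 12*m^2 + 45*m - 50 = (m - 5)*(m^2 - 7*m + 10) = (m - 5)*(m - 2)*(m - 5)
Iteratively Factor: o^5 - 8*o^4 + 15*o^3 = (o)*(o^4 - 8*o^3 + 15*o^2) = o*(o - 3)*(o^3 - 5*o^2) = o^2*(o - 3)*(o^2 - 5*o) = o^2*(o - 5)*(o - 3)*(o)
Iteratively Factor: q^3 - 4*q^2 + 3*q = (q - 1)*(q^2 - 3*q) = (q - 3)*(q - 1)*(q)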